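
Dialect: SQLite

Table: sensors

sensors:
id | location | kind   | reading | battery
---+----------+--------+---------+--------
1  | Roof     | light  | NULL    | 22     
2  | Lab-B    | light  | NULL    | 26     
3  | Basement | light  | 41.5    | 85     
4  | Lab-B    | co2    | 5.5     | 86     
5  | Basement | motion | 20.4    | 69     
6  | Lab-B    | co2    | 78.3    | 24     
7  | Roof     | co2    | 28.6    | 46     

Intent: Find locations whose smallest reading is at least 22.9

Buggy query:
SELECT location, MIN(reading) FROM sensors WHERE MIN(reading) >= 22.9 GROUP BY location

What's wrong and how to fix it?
Bug: MIN() in WHERE is a misuse of aggregate

Fix: Replace WHERE with HAVING after the GROUP BY

Corrected query:
SELECT location, MIN(reading) FROM sensors GROUP BY location HAVING MIN(reading) >= 22.9

Result:
location | MIN(reading)
---------+-------------
Roof     | 28.6        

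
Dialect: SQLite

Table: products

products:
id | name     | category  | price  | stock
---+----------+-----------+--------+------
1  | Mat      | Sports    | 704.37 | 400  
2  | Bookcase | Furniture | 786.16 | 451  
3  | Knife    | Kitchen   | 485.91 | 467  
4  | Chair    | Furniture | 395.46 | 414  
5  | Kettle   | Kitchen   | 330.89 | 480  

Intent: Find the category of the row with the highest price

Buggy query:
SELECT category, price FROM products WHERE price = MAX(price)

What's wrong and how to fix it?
Bug: WHERE is evaluated per row; an aggregate over the whole table isn't defined there

Fix: Use a subquery: WHERE price = (SELECT MAX(price) FROM products)

Corrected query:
SELECT category, price FROM products WHERE price = (SELECT MAX(price) FROM products)

Result:
category  | price 
----------+-------
Furniture | 786.16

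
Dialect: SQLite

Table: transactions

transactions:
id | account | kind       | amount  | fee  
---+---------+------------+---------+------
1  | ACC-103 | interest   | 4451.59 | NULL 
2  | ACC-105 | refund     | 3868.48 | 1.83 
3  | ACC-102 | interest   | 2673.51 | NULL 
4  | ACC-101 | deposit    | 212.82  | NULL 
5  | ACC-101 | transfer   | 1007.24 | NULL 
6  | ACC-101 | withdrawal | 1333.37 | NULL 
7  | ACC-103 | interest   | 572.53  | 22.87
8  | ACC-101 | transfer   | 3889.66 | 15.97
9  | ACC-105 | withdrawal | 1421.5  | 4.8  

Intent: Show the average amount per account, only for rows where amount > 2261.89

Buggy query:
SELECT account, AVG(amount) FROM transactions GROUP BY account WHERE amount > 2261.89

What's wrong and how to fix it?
Bug: WHERE cannot follow GROUP BY

Fix: Move the WHERE clause before GROUP BY

Corrected query:
SELECT account, AVG(amount) FROM transactions WHERE amount > 2261.89 GROUP BY account

Result:
account | AVG(amount)
--------+------------
ACC-101 | 3889.66    
ACC-102 | 2673.51    
ACC-103 | 4451.59    
ACC-105 | 3868.48    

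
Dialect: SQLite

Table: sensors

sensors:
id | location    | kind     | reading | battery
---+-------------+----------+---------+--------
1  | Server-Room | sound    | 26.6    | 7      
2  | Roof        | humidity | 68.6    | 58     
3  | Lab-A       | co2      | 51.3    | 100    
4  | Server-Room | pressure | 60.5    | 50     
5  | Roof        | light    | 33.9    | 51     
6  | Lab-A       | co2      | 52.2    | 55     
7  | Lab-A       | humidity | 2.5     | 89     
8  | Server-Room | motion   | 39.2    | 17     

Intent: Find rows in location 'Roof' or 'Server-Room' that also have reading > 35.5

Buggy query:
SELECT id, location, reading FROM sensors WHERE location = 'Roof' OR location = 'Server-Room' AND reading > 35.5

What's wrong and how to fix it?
Bug: AND binds tighter than OR, so this parses as location = 'Roof' OR (location = 'Server-Room' AND reading > 35.5)

Fix: Group the OR with parentheses (or use IN), then AND the threshold

Corrected query:
SELECT id, location, reading FROM sensors WHERE (location = 'Roof' OR location = 'Server-Room') AND reading > 35.5

Result:
id | location    | reading
---+-------------+--------
2  | Roof        | 68.6   
4  | Server-Room | 60.5   
8  | Server-Room | 39.2   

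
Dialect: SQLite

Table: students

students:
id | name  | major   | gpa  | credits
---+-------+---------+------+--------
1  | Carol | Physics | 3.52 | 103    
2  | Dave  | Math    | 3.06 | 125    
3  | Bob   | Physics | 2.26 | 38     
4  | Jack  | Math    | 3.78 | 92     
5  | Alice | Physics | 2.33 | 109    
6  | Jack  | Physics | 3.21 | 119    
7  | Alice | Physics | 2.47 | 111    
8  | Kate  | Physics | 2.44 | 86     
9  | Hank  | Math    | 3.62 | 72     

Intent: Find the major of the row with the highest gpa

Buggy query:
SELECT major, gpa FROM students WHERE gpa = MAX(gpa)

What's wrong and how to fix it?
Bug: WHERE is evaluated per row; an aggregate over the whole table isn't defined there

Fix: Use a subquery: WHERE gpa = (SELECT MAX(gpa) FROM students)

Corrected query:
SELECT major, gpa FROM students WHERE gpa = (SELECT MAX(gpa) FROM students)

Result:
major | gpa 
------+-----
Math  | 3.78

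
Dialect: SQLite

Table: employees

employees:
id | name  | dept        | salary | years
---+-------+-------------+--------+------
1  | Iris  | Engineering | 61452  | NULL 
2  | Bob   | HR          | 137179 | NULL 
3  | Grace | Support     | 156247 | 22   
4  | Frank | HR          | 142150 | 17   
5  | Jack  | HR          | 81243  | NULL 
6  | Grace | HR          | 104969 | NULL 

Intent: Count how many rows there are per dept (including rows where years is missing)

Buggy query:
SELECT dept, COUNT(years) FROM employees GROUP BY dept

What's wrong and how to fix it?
Bug: COUNT(years) skips NULLs, so groups with missing years are undercounted

Fix: Replace COUNT(years) with COUNT(*)

Corrected query:
SELECT dept, COUNT(*) FROM employees GROUP BY dept

Result:
dept        | COUNT(*)
------------+---------
Engineering | 1       
HR          | 4       
Support     | 1       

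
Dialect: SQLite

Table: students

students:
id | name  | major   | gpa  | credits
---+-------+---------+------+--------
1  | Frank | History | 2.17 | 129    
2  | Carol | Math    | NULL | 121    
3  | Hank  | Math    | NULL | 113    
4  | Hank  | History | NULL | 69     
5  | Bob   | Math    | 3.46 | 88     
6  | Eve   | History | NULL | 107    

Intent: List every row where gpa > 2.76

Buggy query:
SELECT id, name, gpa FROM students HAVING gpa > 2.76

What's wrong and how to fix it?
Bug: This is a non-aggregate query (no GROUP BY, no aggregates), so in SQLite the HAVING clause is invalid here; a row-level condition belongs in WHERE

Fix: Use WHERE for row-level filtering

Corrected query:
SELECT id, name, gpa FROM students WHERE gpa > 2.76

Result:
id | name | gpa 
---+------+-----
5  | Bob  | 3.46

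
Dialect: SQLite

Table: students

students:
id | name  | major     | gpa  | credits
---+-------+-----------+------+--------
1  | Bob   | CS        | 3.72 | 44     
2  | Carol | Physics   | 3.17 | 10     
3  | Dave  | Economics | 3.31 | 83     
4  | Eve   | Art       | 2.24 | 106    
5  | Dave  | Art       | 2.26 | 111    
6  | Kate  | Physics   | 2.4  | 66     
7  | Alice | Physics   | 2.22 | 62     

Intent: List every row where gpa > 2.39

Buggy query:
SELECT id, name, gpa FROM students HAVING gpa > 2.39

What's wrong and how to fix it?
Bug: This is a non-aggregate query (no GROUP BY, no aggregates), so in SQLite the HAVING clause is invalid here; a row-level condition belongs in WHERE

Fix: Use WHERE for row-level filtering

Corrected query:
SELECT id, name, gpa FROM students WHERE gpa > 2.39

Result:
id | name  | gpa 
---+-------+-----
1  | Bob   | 3.72
2  | Carol | 3.17
3  | Dave  | 3.31
6  | Kate  | 2.4 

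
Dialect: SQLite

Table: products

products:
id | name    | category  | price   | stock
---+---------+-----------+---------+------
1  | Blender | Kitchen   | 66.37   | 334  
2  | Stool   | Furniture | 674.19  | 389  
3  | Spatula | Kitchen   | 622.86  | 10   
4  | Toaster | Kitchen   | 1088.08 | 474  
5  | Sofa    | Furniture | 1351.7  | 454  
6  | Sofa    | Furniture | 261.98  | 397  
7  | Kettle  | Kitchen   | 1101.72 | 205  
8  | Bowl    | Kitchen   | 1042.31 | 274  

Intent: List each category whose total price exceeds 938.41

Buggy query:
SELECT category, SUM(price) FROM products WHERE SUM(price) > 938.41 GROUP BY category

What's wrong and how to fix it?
Bug: WHERE runs before GROUP BY, so aggregates aren't available there

Fix: Use HAVING (which filters groups after aggregation) instead of WHERE

Corrected query:
SELECT category, SUM(price) FROM products GROUP BY category HAVING SUM(price) > 938.41

Result:
category  | SUM(price)
----------+-----------
Furniture | 2287.87   
Kitchen   | 3921.34   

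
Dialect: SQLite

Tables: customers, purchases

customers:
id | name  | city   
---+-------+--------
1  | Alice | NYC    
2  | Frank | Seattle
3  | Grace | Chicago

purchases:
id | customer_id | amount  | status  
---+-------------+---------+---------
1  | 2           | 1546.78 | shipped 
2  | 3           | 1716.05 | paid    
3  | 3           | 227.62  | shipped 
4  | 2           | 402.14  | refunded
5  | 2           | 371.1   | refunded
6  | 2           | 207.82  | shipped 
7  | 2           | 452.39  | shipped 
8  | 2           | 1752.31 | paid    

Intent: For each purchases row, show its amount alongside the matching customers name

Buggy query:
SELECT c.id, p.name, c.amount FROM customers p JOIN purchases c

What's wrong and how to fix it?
Bug: JOIN with no ON clause produces a cartesian product; every purchases row pairs with every customers row

Fix: Specify the join condition linking the foreign key to the parent id

Corrected query:
SELECT c.id, p.name, c.amount FROM customers p JOIN purchases c ON c.customer_id = p.id

Result:
id | name  | amount 
---+-------+--------
1  | Frank | 1546.78
2  | Grace | 1716.05
3  | Grace | 227.62 
4  | Frank | 402.14 
5  | Frank | 371.1  
6  | Frank | 207.82 
7  | Frank | 452.39 
8  | Frank | 1752.31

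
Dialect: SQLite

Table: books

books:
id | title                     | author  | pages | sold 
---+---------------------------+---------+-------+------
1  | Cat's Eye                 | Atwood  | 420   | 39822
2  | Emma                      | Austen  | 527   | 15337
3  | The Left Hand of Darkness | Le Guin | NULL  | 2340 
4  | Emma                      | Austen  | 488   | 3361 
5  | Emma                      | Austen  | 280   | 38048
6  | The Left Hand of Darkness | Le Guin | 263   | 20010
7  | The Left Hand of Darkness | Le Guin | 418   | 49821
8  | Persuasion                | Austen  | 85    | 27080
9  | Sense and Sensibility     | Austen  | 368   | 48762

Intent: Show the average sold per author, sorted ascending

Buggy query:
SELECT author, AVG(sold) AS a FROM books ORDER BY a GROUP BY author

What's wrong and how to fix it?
Bug: ORDER BY appears before GROUP BY; SQL clause order requires GROUP BY first

Fix: Reorder: SELECT … FROM … GROUP BY … ORDER BY …

Corrected query:
SELECT author, AVG(sold) AS a FROM books GROUP BY author ORDER BY a

Result:
author  | a      
--------+--------
Le Guin | 24057  
Austen  | 26517.6
Atwood  | 39822  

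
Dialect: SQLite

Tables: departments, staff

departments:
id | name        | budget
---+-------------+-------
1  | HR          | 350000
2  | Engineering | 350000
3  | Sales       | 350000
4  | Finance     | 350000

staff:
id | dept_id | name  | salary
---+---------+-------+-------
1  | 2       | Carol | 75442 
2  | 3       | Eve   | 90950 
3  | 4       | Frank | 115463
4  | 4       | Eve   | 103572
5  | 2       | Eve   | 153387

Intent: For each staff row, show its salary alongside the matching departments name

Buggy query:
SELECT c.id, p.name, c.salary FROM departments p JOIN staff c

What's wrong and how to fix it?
Bug: JOIN with no ON clause produces a cartesian product; every staff row pairs with every departments row

Fix: Specify the join condition linking the foreign key to the parent id

Corrected query:
SELECT c.id, p.name, c.salary FROM departments p JOIN staff c ON c.dept_id = p.id

Result:
id | name        | salary
---+-------------+-------
1  | Engineering | 75442 
2  | Sales       | 90950 
3  | Finance     | 115463
4  | Finance     | 103572
5  | Engineering | 153387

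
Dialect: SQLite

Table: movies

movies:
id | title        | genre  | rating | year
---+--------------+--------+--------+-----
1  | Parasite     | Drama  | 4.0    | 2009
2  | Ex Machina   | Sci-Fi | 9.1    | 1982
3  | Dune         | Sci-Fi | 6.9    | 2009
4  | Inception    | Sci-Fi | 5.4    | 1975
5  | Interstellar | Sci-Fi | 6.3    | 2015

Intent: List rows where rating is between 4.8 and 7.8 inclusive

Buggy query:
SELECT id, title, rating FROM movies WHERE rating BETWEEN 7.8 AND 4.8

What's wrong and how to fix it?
Bug: The bounds are reversed; BETWEEN a AND b requires a <= b to match anything

Fix: Swap the bounds so the smaller value comes first

Corrected query:
SELECT id, title, rating FROM movies WHERE rating BETWEEN 4.8 AND 7.8

Result:
id | title        | rating
---+--------------+-------
3  | Dune         | 6.9   
4  | Inception    | 5.4   
5  | Interstellar | 6.3   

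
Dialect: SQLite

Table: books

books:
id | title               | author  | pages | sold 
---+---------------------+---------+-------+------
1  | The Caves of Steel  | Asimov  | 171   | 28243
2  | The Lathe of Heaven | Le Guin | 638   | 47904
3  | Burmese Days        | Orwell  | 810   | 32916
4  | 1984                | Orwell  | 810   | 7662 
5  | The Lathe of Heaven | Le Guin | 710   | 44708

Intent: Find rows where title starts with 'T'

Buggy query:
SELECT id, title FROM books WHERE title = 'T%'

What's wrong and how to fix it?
Bug: Wildcards only work with LIKE; '=' treats '%' as a literal character

Fix: Replace '=' with LIKE so 'T%' is treated as a pattern

Corrected query:
SELECT id, title FROM books WHERE title LIKE 'T%'

Result:
id | title              
---+--------------------
1  | The Caves of Steel 
2  | The Lathe of Heaven
5  | The Lathe of Heaven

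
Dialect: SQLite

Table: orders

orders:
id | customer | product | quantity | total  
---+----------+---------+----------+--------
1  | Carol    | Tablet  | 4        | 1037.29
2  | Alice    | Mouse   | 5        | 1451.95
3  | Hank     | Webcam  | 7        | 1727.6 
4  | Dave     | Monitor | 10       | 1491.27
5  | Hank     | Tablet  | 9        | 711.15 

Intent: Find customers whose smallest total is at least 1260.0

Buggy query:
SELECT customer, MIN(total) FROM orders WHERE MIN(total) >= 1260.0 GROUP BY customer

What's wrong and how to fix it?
Bug: MIN() in WHERE is a misuse of aggregate

Fix: Use HAVING for the per-group MIN condition

Corrected query:
SELECT customer, MIN(total) FROM orders GROUP BY customer HAVING MIN(total) >= 1260.0

Result:
customer | MIN(total)
---------+-----------
Alice    | 1451.95   
Dave     | 1491.27   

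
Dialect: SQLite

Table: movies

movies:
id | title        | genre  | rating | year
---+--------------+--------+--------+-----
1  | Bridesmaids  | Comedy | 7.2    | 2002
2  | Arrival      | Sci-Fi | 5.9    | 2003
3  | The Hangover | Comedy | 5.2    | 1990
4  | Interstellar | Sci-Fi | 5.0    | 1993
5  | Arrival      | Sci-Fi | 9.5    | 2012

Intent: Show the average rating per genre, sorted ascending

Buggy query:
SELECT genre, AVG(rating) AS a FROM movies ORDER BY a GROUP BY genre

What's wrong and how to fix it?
Bug: GROUP BY must precede ORDER BY

Fix: Reorder: SELECT … FROM … GROUP BY … ORDER BY …

Corrected query:
SELECT genre, AVG(rating) AS a FROM movies GROUP BY genre ORDER BY a

Result:
genre  | a  
-------+----
Comedy | 6.2
Sci-Fi | 6.8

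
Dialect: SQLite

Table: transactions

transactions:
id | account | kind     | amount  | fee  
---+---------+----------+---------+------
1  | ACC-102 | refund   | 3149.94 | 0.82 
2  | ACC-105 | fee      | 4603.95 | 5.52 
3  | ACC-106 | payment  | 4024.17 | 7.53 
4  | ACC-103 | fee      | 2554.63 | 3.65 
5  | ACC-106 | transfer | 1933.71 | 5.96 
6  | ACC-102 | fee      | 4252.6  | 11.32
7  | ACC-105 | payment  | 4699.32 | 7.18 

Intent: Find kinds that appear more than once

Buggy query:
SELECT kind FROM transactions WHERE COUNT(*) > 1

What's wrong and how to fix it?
Bug: WHERE can't reference COUNT(*); aggregates are computed after WHERE

Fix: Group first, then use HAVING for the count condition

Corrected query:
SELECT kind FROM transactions GROUP BY kind HAVING COUNT(*) > 1

Result:
kind   
-------
fee    
payment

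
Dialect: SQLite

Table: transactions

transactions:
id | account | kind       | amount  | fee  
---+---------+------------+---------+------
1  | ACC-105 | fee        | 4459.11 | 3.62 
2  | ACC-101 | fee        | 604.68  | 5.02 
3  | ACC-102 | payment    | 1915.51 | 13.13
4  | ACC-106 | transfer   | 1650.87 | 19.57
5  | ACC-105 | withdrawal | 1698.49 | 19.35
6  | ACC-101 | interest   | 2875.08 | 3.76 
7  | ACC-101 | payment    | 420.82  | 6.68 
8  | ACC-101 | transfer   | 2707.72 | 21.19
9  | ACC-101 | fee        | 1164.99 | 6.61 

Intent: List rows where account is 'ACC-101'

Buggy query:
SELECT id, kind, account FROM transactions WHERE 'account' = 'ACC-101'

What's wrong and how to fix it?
Bug: Single quotes denote string literals in SQL; the column name is being compared as a constant string

Fix: Remove the quotes around the column name (or use double quotes for an identifier)

Corrected query:
SELECT id, kind, account FROM transactions WHERE account = 'ACC-101'

Result:
id | kind     | account
---+----------+--------
2  | fee      | ACC-101
6  | interest | ACC-101
7  | payment  | ACC-101
8  | transfer | ACC-101
9  | fee      | ACC-101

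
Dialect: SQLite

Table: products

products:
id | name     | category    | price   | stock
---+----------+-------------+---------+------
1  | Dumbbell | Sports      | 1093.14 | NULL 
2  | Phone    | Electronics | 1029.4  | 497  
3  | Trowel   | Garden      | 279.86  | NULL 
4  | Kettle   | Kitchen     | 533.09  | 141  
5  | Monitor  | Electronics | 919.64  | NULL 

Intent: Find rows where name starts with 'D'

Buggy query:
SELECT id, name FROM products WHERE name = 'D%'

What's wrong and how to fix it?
Bug: Wildcards only work with LIKE; '=' treats '%' as a literal character

Fix: Replace '=' with LIKE so 'D%' is treated as a pattern

Corrected query:
SELECT id, name FROM products WHERE name LIKE 'D%'

Result:
id | name    
---+---------
1  | Dumbbell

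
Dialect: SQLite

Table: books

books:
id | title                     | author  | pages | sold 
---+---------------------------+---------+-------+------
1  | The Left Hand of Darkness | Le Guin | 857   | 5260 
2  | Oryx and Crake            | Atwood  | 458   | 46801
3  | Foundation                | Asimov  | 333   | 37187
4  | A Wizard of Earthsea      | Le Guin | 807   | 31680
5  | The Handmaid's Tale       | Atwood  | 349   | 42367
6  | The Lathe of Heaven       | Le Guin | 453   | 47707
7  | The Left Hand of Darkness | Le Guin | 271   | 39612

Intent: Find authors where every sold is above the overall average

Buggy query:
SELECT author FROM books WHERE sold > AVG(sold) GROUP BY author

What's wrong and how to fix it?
Bug: WHERE evaluates per row before aggregation, so AVG() is unavailable

Fix: Compute the overall average in a scalar subquery and compare each group's MIN against it in HAVING

Corrected query:
SELECT author FROM books GROUP BY author HAVING MIN(sold) > (SELECT AVG(sold) FROM books)

Result:
author
------
Asimov
Atwood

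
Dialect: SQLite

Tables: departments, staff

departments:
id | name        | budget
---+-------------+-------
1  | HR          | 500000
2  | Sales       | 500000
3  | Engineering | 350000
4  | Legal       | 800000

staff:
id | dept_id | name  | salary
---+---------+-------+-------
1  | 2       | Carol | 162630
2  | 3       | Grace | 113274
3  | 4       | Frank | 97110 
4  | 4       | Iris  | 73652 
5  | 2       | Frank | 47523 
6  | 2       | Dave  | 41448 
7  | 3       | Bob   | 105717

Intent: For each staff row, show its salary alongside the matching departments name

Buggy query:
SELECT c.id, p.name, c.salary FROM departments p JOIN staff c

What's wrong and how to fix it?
Bug: JOIN with no ON clause produces a cartesian product; every staff row pairs with every departments row

Fix: Specify the join condition linking the foreign key to the parent id

Corrected query:
SELECT c.id, p.name, c.salary FROM departments p JOIN staff c ON c.dept_id = p.id

Result:
id | name        | salary
---+-------------+-------
1  | Sales       | 162630
2  | Engineering | 113274
3  | Legal       | 97110 
4  | Legal       | 73652 
5  | Sales       | 47523 
6  | Sales       | 41448 
7  | Engineering | 105717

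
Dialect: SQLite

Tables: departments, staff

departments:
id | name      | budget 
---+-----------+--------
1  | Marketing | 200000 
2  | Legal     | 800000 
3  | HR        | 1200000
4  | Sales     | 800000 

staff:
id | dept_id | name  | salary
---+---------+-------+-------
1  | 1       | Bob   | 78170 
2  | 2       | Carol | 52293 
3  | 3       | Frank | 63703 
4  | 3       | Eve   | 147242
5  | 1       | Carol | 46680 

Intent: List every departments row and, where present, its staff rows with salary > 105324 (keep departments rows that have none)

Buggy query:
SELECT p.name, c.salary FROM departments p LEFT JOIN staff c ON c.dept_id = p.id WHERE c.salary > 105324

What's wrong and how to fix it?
Bug: Filtering c.salary in WHERE discards the NULL rows produced by LEFT JOIN, turning it into an inner join

Fix: Move the right-table condition into the ON clause so unmatched parents are kept

Corrected query:
SELECT p.name, c.salary FROM departments p LEFT JOIN staff c ON c.dept_id = p.id AND c.salary > 105324

Result:
name      | salary
----------+-------
Marketing | NULL  
Legal     | NULL  
HR        | 147242
Sales     | NULL  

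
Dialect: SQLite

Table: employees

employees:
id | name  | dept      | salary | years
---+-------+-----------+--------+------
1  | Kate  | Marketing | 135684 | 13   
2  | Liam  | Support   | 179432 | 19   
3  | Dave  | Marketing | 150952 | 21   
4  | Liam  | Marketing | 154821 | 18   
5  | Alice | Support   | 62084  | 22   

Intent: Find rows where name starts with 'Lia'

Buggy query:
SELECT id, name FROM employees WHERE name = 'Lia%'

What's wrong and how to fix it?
Bug: '=' compares the literal string including the % character; pattern matching needs LIKE

Fix: Replace '=' with LIKE so 'Lia%' is treated as a pattern

Corrected query:
SELECT id, name FROM employees WHERE name LIKE 'Lia%'

Result:
id | name
---+-----
2  | Liam
4  | Liam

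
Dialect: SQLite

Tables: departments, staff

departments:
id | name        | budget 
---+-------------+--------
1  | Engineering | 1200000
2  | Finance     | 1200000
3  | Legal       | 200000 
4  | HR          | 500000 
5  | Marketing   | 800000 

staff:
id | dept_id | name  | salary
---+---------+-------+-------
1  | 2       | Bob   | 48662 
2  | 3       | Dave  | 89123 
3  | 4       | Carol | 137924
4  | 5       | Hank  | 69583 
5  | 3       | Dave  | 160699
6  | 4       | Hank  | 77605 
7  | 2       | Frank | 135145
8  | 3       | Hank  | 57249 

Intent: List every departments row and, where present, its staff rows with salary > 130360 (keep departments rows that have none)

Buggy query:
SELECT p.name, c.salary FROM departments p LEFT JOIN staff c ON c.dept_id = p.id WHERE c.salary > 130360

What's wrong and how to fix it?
Bug: A WHERE condition on the right-hand table after LEFT JOIN drops unmatched parents

Fix: Put 'c.salary > 130360' in the JOIN's ON clause instead of WHERE

Corrected query:
SELECT p.name, c.salary FROM departments p LEFT JOIN staff c ON c.dept_id = p.id AND c.salary > 130360

Result:
name        | salary
------------+-------
Engineering | NULL  
Finance     | 135145
Legal       | 160699
HR          | 137924
Marketing   | NULL  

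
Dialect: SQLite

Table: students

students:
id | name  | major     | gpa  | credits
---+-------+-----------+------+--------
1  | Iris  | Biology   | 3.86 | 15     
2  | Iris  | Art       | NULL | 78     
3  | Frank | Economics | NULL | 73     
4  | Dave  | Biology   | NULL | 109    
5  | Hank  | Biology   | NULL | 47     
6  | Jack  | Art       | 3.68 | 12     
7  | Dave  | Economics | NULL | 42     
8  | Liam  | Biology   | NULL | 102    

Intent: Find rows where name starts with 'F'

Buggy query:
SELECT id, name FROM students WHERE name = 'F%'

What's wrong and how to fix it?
Bug: Wildcards only work with LIKE; '=' treats '%' as a literal character

Fix: Use LIKE for wildcard pattern matching

Corrected query:
SELECT id, name FROM students WHERE name LIKE 'F%'

Result:
id | name 
---+------
3  | Frank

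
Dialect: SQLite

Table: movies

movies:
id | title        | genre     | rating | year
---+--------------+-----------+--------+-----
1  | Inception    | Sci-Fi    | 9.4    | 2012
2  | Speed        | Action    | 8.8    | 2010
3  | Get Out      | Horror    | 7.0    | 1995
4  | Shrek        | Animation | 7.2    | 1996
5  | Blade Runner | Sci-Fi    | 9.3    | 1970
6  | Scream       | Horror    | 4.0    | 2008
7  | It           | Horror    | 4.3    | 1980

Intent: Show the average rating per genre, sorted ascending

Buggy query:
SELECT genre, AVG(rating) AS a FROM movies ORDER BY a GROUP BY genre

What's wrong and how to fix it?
Bug: GROUP BY must precede ORDER BY

Fix: Reorder: SELECT … FROM … GROUP BY … ORDER BY …

Corrected query:
SELECT genre, AVG(rating) AS a FROM movies GROUP BY genre ORDER BY a

Result:
genre     | a   
----------+-----
Horror    | 5.1 
Animation | 7.2 
Action    | 8.8 
Sci-Fi    | 9.35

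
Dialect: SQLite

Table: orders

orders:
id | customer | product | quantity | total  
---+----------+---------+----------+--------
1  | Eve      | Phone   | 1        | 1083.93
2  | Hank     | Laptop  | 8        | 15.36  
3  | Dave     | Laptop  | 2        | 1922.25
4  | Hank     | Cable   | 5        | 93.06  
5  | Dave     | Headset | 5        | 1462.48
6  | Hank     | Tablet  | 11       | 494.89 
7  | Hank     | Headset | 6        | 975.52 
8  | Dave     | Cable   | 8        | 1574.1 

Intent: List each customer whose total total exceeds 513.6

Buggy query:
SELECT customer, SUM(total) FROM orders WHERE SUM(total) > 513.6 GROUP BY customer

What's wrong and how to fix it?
Bug: WHERE runs before GROUP BY, so aggregates aren't available there

Fix: Use HAVING (which filters groups after aggregation) instead of WHERE

Corrected query:
SELECT customer, SUM(total) FROM orders GROUP BY customer HAVING SUM(total) > 513.6

Result:
customer | SUM(total)
---------+-----------
Dave     | 4958.83   
Eve      | 1083.93   
Hank     | 1578.83   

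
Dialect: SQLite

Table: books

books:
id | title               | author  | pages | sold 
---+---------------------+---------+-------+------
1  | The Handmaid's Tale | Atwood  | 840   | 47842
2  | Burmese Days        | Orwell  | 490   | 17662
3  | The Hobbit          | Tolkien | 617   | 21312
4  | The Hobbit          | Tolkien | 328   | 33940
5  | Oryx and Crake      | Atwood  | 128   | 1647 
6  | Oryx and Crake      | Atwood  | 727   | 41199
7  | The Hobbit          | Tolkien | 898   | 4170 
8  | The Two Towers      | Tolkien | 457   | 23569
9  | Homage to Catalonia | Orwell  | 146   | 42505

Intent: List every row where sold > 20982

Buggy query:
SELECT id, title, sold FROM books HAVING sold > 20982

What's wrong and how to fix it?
Bug: HAVING filters the output of aggregation, but this query has no GROUP BY and no aggregate functions, so SQLite rejects it (HAVING clause on a non-aggregate query); the condition here is per row

Fix: Replace HAVING with WHERE since the condition applies to individual rows

Corrected query:
SELECT id, title, sold FROM books WHERE sold > 20982

Result:
id | title               | sold 
---+---------------------+------
1  | The Handmaid's Tale | 47842
3  | The Hobbit          | 21312
4  | The Hobbit          | 33940
6  | Oryx and Crake      | 41199
8  | The Two Towers      | 23569
9  | Homage to Catalonia | 42505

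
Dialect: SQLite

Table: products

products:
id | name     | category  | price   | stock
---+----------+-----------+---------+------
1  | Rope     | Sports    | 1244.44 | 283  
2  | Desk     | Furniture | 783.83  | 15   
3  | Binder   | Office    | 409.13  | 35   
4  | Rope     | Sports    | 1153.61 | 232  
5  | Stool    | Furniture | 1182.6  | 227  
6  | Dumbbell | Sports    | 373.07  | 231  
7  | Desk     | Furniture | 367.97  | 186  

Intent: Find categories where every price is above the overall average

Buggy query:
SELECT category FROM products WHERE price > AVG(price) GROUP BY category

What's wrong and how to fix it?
Bug: WHERE evaluates per row before aggregation, so AVG() is unavailable

Fix: Use a subquery for AVG and a HAVING MIN(...) filter so the condition holds for every row in the group

Corrected query:
SELECT category FROM products GROUP BY category HAVING MIN(price) > (SELECT AVG(price) FROM products)

Result:
(no rows)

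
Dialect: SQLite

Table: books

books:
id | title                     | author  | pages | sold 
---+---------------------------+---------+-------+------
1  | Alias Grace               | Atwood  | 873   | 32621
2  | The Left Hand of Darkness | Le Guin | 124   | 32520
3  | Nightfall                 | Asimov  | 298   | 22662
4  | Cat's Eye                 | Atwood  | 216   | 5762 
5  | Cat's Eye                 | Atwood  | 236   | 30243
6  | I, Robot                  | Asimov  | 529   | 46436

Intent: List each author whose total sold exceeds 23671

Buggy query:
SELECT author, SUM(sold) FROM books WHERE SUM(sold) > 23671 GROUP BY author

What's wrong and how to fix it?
Bug: WHERE runs before GROUP BY, so aggregates aren't available there

Fix: Move the aggregate condition to a HAVING clause

Corrected query:
SELECT author, SUM(sold) FROM books GROUP BY author HAVING SUM(sold) > 23671

Result:
author  | SUM(sold)
--------+----------
Asimov  | 69098    
Atwood  | 68626    
Le Guin | 32520    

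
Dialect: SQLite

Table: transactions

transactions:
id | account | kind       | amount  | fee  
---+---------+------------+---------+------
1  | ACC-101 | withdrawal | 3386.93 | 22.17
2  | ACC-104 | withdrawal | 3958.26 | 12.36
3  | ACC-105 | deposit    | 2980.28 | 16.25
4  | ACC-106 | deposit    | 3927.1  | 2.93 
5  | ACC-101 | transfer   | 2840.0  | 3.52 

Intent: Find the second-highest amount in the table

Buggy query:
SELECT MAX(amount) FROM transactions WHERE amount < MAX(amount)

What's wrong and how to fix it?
Bug: MAX(amount) on the right of the comparison is an aggregate-in-WHERE error

Fix: Compute the overall MAX in a subquery, then take MAX of rows below it

Corrected query:
SELECT MAX(amount) FROM transactions WHERE amount < (SELECT MAX(amount) FROM transactions)

Result:
MAX(amount)
-----------
3927.1     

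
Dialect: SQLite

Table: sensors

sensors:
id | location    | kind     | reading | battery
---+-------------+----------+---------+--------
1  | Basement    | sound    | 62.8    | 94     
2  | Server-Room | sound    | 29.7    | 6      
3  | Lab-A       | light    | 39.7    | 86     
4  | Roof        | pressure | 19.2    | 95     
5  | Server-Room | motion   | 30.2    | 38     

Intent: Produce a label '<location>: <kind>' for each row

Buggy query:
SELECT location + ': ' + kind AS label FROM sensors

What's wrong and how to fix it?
Bug: SQLite uses || for string concatenation; + coerces text to numbers (yielding 0)

Fix: Use the || operator for string concatenation

Corrected query:
SELECT location || ': ' || kind AS label FROM sensors

Result:
label              
-------------------
Basement: sound    
Server-Room: sound 
Lab-A: light       
Roof: pressure     
Server-Room: motion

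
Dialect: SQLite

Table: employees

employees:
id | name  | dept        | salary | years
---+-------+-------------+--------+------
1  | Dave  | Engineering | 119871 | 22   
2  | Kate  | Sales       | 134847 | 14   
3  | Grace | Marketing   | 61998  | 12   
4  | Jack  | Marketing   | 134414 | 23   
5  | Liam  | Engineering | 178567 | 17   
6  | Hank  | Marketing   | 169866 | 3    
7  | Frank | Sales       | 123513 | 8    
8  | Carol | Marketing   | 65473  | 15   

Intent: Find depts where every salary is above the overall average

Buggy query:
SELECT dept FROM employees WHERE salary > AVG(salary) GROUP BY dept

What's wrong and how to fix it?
Bug: WHERE evaluates per row before aggregation, so AVG() is unavailable

Fix: Compute the overall average in a scalar subquery and compare each group's MIN against it in HAVING

Corrected query:
SELECT dept FROM employees GROUP BY dept HAVING MIN(salary) > (SELECT AVG(salary) FROM employees)

Result:
(no rows)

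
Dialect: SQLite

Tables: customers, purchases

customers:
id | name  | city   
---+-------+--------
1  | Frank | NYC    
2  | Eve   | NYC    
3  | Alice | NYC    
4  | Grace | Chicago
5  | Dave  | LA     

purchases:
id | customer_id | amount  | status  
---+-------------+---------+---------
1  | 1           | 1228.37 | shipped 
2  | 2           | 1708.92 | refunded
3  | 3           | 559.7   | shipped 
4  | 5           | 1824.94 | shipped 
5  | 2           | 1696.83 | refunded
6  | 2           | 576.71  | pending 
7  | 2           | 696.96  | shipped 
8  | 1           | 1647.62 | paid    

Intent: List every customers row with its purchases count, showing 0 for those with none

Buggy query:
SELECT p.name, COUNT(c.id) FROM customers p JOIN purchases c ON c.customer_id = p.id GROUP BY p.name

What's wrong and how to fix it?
Bug: An inner join excludes parents with zero children

Fix: Use LEFT JOIN so parents without children still appear (COUNT(c.id) gives 0)

Corrected query:
SELECT p.name, COUNT(c.id) FROM customers p LEFT JOIN purchases c ON c.customer_id = p.id GROUP BY p.name

Result:
name  | COUNT(c.id)
------+------------
Alice | 1          
Dave  | 1          
Eve   | 4          
Frank | 2          
Grace | 0          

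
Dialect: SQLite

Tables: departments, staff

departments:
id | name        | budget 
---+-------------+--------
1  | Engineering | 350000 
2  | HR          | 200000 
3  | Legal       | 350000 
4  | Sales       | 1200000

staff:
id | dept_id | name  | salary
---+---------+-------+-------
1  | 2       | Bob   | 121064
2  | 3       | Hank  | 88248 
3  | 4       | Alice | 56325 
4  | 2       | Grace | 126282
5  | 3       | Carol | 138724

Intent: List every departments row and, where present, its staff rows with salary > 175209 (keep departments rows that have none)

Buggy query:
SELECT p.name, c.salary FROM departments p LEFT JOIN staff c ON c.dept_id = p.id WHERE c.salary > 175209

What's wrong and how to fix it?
Bug: Filtering c.salary in WHERE discards the NULL rows produced by LEFT JOIN, turning it into an inner join

Fix: Move the right-table condition into the ON clause so unmatched parents are kept

Corrected query:
SELECT p.name, c.salary FROM departments p LEFT JOIN staff c ON c.dept_id = p.id AND c.salary > 175209

Result:
name        | salary
------------+-------
Engineering | NULL  
HR          | NULL  
Legal       | NULL  
Sales       | NULL  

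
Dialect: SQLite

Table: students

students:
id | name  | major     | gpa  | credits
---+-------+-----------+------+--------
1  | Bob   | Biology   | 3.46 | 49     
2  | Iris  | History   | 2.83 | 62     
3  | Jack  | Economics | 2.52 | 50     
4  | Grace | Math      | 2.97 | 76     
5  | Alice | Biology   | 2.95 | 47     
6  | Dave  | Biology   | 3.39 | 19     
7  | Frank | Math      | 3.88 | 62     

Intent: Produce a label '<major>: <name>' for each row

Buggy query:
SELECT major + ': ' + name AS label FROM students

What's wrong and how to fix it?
Bug: '+' is numeric addition; on text columns SQLite converts them to 0 instead of concatenating

Fix: Use the || operator for string concatenation

Corrected query:
SELECT major || ': ' || name AS label FROM students

Result:
label          
---------------
Biology: Bob   
History: Iris  
Economics: Jack
Math: Grace    
Biology: Alice 
Biology: Dave  
Math: Frank    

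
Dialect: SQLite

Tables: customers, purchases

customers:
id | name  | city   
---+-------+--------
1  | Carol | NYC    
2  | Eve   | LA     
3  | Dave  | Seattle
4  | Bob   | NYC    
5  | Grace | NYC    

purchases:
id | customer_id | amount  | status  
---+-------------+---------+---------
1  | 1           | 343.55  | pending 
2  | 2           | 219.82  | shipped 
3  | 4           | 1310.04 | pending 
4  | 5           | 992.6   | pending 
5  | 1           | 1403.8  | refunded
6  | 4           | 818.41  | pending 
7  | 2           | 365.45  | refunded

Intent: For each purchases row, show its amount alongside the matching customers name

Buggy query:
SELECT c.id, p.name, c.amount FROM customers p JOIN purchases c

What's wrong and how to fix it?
Bug: Missing join condition: each purchases row is matched to all customers rows instead of just its own

Fix: Add ON c.customer_id = p.id to the JOIN

Corrected query:
SELECT c.id, p.name, c.amount FROM customers p JOIN purchases c ON c.customer_id = p.id

Result:
id | name  | amount 
---+-------+--------
1  | Carol | 343.55 
2  | Eve   | 219.82 
3  | Bob   | 1310.04
4  | Grace | 992.6  
5  | Carol | 1403.8 
6  | Bob   | 818.41 
7  | Eve   | 365.45 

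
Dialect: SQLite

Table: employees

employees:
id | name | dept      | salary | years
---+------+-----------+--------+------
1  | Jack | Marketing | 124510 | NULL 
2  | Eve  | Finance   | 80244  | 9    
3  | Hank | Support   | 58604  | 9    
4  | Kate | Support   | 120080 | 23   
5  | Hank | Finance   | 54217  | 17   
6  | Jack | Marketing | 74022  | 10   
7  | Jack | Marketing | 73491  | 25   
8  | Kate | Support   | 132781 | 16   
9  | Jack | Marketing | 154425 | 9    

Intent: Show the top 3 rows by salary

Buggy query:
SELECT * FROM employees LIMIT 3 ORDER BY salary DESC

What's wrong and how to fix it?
Bug: LIMIT must come after ORDER BY

Fix: Sort with ORDER BY, then apply LIMIT

Corrected query:
SELECT * FROM employees ORDER BY salary DESC LIMIT 3

Result:
id | name | dept      | salary | years
---+------+-----------+--------+------
9  | Jack | Marketing | 154425 | 9    
8  | Kate | Support   | 132781 | 16   
1  | Jack | Marketing | 124510 | NULL 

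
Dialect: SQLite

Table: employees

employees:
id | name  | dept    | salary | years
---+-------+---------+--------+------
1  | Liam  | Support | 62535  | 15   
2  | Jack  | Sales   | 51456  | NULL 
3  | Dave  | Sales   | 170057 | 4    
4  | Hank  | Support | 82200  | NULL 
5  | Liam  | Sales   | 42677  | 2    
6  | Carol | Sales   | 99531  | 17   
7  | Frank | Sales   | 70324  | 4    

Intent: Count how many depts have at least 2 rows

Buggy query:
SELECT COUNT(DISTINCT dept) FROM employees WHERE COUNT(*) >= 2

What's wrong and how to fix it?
Bug: WHERE filters individual rows, not groups, so a group-level COUNT is invalid there

Fix: Group first with HAVING COUNT(*) >= 2, then COUNT the resulting groups

Corrected query:
SELECT COUNT(*) FROM (SELECT dept FROM employees GROUP BY dept HAVING COUNT(*) >= 2)

Result:
COUNT(*)
--------
2       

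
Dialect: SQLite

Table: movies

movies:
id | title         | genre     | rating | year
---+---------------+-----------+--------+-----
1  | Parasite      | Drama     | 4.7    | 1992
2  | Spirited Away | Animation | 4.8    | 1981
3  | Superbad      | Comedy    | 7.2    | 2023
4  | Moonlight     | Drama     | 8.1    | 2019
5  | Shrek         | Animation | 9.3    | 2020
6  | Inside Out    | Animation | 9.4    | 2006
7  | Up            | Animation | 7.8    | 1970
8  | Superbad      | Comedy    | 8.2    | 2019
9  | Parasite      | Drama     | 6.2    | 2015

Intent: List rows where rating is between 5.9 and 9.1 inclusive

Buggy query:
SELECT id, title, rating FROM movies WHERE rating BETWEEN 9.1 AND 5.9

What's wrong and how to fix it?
Bug: The bounds are reversed; BETWEEN a AND b requires a <= b to match anything

Fix: Swap the bounds so the smaller value comes first

Corrected query:
SELECT id, title, rating FROM movies WHERE rating BETWEEN 5.9 AND 9.1

Result:
id | title     | rating
---+-----------+-------
3  | Superbad  | 7.2   
4  | Moonlight | 8.1   
7  | Up        | 7.8   
8  | Superbad  | 8.2   
9  | Parasite  | 6.2   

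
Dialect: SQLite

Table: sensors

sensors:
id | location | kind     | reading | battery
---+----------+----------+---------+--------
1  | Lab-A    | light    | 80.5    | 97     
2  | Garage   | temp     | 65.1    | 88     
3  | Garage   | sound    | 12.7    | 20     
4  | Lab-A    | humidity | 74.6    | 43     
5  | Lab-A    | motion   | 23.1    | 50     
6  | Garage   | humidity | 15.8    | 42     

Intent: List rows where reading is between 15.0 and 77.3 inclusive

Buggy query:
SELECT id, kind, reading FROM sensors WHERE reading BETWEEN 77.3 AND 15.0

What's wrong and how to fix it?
Bug: BETWEEN expects the lower bound first; with 77.3 AND 15.0 the range is empty

Fix: Swap the bounds so the smaller value comes first

Corrected query:
SELECT id, kind, reading FROM sensors WHERE reading BETWEEN 15.0 AND 77.3

Result:
id | kind     | reading
---+----------+--------
2  | temp     | 65.1   
4  | humidity | 74.6   
5  | motion   | 23.1   
6  | humidity | 15.8   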